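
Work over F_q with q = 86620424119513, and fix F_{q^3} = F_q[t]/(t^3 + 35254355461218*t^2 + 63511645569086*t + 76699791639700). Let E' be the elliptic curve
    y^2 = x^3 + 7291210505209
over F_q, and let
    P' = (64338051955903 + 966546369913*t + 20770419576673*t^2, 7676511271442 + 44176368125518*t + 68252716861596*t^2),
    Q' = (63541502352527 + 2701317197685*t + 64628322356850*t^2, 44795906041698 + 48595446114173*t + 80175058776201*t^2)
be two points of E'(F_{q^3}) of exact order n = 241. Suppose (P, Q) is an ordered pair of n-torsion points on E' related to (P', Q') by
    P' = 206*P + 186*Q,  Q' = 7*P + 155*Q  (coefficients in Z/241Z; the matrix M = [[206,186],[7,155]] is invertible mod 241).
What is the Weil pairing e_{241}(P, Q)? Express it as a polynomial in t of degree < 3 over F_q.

22312635236275 + 65651202801147*t + 46000956818487*t^2

Under M = [[206,186],[7,155]] in GL_2(Z/241), e_{241}(P',Q') = e_{241}(P,Q)^(206*155-186*7 mod 241).
Inverting 21 mod 241: 23. Thus e_{241}(P,Q) = e(P',Q')^{23}.
Build f_{241,P'} and f_{241,Q'} via the 8-bit ladder of 241=11110001_2; evaluate at shifted divisors; quotient in F_{86620424119513^3}.
e_{241}(P',Q') = 38979448446424 + 75196756133935*t + 46316886027579*t^2.
(38979448446424 + 75196756133935*t + 46316886027579*t^2)^{23} mod (86620424119513,f) = 22312635236275 + 65651202801147*t + 46000956818487*t^2.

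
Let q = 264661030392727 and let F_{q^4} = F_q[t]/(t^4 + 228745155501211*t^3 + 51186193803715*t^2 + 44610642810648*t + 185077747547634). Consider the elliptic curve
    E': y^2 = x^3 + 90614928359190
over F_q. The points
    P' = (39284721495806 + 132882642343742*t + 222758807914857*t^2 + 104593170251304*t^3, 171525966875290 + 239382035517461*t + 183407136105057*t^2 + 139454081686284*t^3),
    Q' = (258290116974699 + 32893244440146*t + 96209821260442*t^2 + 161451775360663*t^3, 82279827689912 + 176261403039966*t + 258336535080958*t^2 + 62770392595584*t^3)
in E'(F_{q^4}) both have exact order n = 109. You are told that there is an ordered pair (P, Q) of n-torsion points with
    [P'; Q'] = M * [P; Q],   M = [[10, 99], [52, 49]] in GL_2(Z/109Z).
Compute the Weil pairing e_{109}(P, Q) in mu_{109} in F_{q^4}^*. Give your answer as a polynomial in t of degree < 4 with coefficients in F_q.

28893150070235 + 74113792490933*t + 1495633746158*t^2 + 165239823066028*t^3

Since e_{109}(P,P)=e_{109}(Q,Q)=1 and e_{109}(Q,P)=e_{109}(P,Q)^{-1}, expanding e_{109}(10*P + 99*Q,52*P + 49*Q) leaves e(P,Q)^det(M).
det(M) mod 109 = 29; its inverse in (Z/109)^* is 94 (check: 29*94 mod 109 = 1).
7-bit Miller (1101101) on E'/F_{264661030392727} with a'=0, b'=90614928359190: accumulate tangent/chord ratios at Q'+S and P'+S'.
So e_{109}(P',Q') = 14772205945687 + 160215425554926*t + 40247405299687*t^2 + 27225860440937*t^3.
(14772205945687 + 160215425554926*t + 40247405299687*t^2 + 27225860440937*t^3)^{94} mod (264661030392727,f) = 28893150070235 + 74113792490933*t + 1495633746158*t^2 + 165239823066028*t^3.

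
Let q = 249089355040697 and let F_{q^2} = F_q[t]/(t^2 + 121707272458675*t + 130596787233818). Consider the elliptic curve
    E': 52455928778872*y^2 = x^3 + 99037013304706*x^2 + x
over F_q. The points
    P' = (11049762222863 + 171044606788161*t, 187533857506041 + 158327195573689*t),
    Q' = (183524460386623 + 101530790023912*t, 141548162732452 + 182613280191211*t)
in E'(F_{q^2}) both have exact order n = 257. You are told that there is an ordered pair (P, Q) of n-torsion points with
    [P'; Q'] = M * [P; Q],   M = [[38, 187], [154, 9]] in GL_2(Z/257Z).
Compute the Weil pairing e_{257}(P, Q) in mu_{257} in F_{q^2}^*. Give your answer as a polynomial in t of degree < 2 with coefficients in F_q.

Since e_{257}(P,P)=e_{257}(Q,Q)=1 and e_{257}(Q,P)=e_{257}(P,Q)^{-1}, expanding e_{257}(38*P + 187*Q,154*P + 9*Q) leaves e(P,Q)^det(M).
det(M) mod 257 = 71; its inverse in (Z/257)^* is 181 (check: 71*181 mod 257 = 1).
(x,y)|->(21873466519933x+36464932541952,21873466519933y) sends E' to y^2=x^3+66846246163440*x.
Build f_{257,P'} and f_{257,Q'} via the 9-bit ladder of 257=100000001_2; evaluate at shifted divisors; quotient in F_{249089355040697^2}.
f_P(D_Q)/f_Q(D_P) = 96552293266316 + 78016629876212*t.
Raise to 181: e(P,Q) = 213314485239288 + 22547528722697*t in mu_{257}.

213314485239288 + 22547528722697*t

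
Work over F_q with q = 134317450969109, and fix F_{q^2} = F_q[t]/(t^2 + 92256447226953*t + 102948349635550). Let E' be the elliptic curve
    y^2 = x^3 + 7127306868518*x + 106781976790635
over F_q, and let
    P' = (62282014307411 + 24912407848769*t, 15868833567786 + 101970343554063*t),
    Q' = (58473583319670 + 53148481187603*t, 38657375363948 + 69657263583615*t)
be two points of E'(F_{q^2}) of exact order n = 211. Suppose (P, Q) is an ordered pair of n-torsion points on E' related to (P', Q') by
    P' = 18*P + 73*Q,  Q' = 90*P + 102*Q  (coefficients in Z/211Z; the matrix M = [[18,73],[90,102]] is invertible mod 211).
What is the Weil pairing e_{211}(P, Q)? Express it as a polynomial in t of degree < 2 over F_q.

21405078304115 + 132819877330868*t

Under M = [[18,73],[90,102]] in GL_2(Z/211), e_{211}(P',Q') = e_{211}(P,Q)^(18*102-73*90 mod 211).
Inverting 119 mod 211: 172. Thus e_{211}(P,Q) = e(P',Q')^{172}.
8-bit Miller (11010011) on E'/F_{134317450969109} with a'=7127306868518, b'=106781976790635: accumulate tangent/chord ratios at Q'+S and P'+S'.
Miller gives e_{211}(P',Q') = 83321369854579 + 85269960644266*t in F_{134317450969109^2}.
Thus e_{211}(P,Q) = 21405078304115 + 132819877330868*t.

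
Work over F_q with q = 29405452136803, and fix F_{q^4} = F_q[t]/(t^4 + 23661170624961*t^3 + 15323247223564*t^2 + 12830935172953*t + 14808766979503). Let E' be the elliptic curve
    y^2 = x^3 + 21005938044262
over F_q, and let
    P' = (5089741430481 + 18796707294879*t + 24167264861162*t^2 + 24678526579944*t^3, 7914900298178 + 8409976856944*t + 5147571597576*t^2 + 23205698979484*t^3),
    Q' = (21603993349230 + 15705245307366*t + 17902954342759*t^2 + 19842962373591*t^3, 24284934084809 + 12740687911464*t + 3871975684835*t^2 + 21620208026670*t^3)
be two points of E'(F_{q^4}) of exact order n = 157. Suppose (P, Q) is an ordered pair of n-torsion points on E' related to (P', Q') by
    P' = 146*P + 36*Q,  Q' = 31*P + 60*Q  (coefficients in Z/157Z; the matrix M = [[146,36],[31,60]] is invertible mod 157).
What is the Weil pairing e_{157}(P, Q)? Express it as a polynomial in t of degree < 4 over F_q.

16690350399695 + 6724299600988*t + 9986137692376*t^2 + 10086238834051*t^3

Under M = [[146,36],[31,60]] in GL_2(Z/157), e_{157}(P',Q') = e_{157}(P,Q)^(146*60-36*31 mod 157).
Inverting 108 mod 157: 16. Thus e_{157}(P,Q) = e(P',Q')^{16}.
Double-and-add over 10011101: 8-1 doublings, 5-1 additions; each step l_{T,T}/v_{2T} or l_{T,P'}/v at Q'+S for random S.
The quotient is 20240806211355 + 14126865318380*t + 26346965817750*t^2 + 5673256235477*t^3.
Thus e_{157}(P,Q) = 16690350399695 + 6724299600988*t + 9986137692376*t^2 + 10086238834051*t^3.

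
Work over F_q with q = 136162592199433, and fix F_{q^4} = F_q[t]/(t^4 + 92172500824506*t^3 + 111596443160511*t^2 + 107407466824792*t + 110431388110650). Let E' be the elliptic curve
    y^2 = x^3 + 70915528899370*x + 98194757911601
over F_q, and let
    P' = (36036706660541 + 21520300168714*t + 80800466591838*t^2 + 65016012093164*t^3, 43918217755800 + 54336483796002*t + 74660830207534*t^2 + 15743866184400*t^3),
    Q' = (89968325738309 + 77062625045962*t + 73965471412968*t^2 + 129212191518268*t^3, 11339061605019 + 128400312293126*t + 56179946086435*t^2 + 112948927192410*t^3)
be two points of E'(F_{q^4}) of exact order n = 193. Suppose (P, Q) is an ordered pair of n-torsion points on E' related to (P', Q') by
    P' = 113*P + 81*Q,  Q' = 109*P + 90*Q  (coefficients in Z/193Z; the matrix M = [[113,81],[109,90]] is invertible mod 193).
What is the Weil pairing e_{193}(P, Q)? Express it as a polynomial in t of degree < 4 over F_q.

Since e_{193}(P,P)=e_{193}(Q,Q)=1 and e_{193}(Q,P)=e_{193}(P,Q)^{-1}, expanding e_{193}(113*P + 81*Q,109*P + 90*Q) leaves e(P,Q)^det(M).
det(M) mod 193 = 183; its inverse in (Z/193)^* is 135 (check: 183*135 mod 193 = 1).
Miller loop for e_{193} over F_{136162592199433^4}: bits of 193 = 11000001; 7 double steps + 2 add steps, l/v at each.
Result: e(P',Q') = 134820386315556 + 131830796640000*t + 26344257470082*t^2 + 112213935908069*t^3.
Raise to 135: e(P,Q) = 114194617371535 + 10648152658983*t + 37952531658759*t^2 + 18154082471633*t^3 in mu_{193}.

114194617371535 + 10648152658983*t + 37952531658759*t^2 + 18154082471633*t^3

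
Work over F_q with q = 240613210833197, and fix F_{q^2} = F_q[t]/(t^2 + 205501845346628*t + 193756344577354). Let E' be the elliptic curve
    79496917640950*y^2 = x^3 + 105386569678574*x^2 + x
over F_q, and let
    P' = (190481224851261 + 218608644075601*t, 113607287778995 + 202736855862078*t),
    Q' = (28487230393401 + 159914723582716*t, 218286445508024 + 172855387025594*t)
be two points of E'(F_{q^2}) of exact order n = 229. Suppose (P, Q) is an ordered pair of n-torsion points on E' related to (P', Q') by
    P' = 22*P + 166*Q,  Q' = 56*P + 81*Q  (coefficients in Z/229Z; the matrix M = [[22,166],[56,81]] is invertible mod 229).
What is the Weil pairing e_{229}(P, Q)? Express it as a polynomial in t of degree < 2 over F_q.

154422379048393 + 35984054464641*t

The 229-Weil pairing on E[229] over F_{240613210833197} is alternating-bilinear: e_{229}(P',Q') = e_{229}(P,Q)^det(M).
Hence e(P,Q) = e(P',Q')^{16} where 16 = 43^{-1} mod 229.
Montgomery->Weierstrass: x_W = 80135519485936*x+51771031071148, y_W=80135519485936*y on F_{240613210833197}; lands on y^2=x^3+163211666167152*x+131377261419252.
8-bit Miller (11100101) on E'/F_{240613210833197} with a'=163211666167152, b'=131377261419252: accumulate tangent/chord ratios at Q'+S and P'+S'.
f_P(D_Q)/f_Q(D_P) = 224033815105369 + 85894784911303*t.
Thus e_{229}(P,Q) = 154422379048393 + 35984054464641*t.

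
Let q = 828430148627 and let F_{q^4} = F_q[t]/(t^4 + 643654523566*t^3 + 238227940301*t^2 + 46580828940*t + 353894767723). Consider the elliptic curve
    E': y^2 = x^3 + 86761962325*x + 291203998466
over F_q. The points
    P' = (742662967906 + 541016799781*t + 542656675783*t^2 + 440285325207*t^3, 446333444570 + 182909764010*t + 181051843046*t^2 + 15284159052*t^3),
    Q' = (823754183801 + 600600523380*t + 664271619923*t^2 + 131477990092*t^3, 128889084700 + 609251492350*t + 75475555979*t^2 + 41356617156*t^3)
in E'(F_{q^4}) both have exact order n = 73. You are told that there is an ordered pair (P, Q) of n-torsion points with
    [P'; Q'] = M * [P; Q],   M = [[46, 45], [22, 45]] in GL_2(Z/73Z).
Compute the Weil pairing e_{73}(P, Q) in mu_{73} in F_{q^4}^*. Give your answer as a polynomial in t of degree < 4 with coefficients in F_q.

Alternating bilinearity on E[73] (values in mu_{73} in F_{828430148627^4}) gives e(P',Q') = e(P,Q)^det(M).
So e_{73}(P,Q) = e_{73}(P',Q')^{34}, since 58*34 = 1 mod 73.
n = 73 = (1001001)_2 (7 bits, wt 3); accumulate f_{73,P'}(Q'+S)/f_{73,P'}(S) along the 6-step ladder.
Result: e(P',Q') = 784773096584 + 755437550305*t + 604077726898*t^2 + 707717556472*t^3.
Raise to 34: e(P,Q) = 487774313096 + 782838624116*t + 426249774502*t^2 + 207931425734*t^3 in mu_{73}.

487774313096 + 782838624116*t + 426249774502*t^2 + 207931425734*t^3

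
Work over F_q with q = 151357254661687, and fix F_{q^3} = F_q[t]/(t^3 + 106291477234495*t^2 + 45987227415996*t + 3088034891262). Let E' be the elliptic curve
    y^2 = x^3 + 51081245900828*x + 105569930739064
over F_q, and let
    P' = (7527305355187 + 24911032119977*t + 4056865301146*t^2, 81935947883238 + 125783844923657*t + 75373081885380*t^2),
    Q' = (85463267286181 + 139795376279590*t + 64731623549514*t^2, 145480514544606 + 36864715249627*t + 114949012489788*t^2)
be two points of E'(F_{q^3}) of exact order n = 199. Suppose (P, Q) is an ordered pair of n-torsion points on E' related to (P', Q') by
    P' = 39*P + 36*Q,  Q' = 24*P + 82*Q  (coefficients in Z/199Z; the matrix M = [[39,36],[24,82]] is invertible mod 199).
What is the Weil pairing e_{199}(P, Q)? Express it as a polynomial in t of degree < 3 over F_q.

56460141940279 + 148269219153799*t + 4000486770120*t^2

The 199-Weil pairing on E[199] over F_{151357254661687} is alternating-bilinear: e_{199}(P',Q') = e_{199}(P,Q)^det(M).
So e_{199}(P,Q) = e_{199}(P',Q')^{70}, since 145*70 = 1 mod 199.
Run Miller on y^2=x^3+51081245900828*x+105569930739064 over F_{151357254661687}: ladder 11000111 (8 bits); e = f_P(D_Q)/f_Q(D_P).
f_P(D_Q)/f_Q(D_P) = 31817826935234 + 113370928290154*t + 9041203965118*t^2.
(31817826935234 + 113370928290154*t + 9041203965118*t^2)^{70} mod (151357254661687,f) = 56460141940279 + 148269219153799*t + 4000486770120*t^2.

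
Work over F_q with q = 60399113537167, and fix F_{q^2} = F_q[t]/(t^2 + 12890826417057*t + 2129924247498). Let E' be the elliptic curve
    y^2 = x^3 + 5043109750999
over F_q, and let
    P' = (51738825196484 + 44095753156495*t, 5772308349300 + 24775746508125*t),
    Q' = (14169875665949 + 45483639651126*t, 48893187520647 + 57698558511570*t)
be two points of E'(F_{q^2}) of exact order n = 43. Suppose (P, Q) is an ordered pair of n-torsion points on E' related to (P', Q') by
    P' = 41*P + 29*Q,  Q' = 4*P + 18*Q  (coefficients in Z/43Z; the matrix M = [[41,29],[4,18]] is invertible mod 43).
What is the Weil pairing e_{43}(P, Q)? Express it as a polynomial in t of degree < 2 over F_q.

48499067185451 + 4054316251608*t

e_{43}(aP+bQ,cP+dQ) = e_{43}(P,Q)^(ad-bc); with (a,b,c,d)=(41,29,4,18) this gives the det-43 law.
41*18 - 29*4 = 622; reduced mod 43: det = 20, inverse 28.
Double-and-add over 101011: 6-1 doublings, 4-1 additions; each step l_{T,T}/v_{2T} or l_{T,P'}/v at Q'+S for random S.
So e_{43}(P',Q') = 26824258361264 + 30272087793439*t.
(26824258361264 + 30272087793439*t)^{28} mod (60399113537167,f) = 48499067185451 + 4054316251608*t.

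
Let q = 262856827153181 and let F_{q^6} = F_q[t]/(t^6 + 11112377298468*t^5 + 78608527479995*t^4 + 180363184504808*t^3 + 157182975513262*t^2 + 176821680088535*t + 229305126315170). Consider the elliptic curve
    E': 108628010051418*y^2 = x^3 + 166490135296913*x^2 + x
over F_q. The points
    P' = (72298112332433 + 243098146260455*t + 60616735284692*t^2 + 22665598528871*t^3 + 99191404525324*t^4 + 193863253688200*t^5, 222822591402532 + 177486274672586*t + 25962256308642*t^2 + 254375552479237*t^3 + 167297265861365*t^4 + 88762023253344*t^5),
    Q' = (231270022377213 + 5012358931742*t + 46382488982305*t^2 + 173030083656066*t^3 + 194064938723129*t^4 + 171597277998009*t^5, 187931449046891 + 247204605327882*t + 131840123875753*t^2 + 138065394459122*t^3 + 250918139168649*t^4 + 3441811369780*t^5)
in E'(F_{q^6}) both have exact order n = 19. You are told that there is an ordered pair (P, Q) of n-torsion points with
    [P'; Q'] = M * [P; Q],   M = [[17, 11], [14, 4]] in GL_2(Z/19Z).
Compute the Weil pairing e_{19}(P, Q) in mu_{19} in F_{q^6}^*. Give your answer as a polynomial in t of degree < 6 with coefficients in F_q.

14267445520003 + 258555205718826*t + 13635780522448*t^2 + 241930797393004*t^3 + 211805347980230*t^4 + 103764722695360*t^5

e_{19} is bilinear + alternating on E[19], so e_{19}(17*P + 11*Q, 14*P + 4*Q) = e_{19}(P,Q)^(17*4-11*14).
17*4 - 11*14 = -86; reduced mod 19: det = 9, inverse 17.
Undo Montgomery via alpha=143801596457136, beta=28464346360959: (a',b')=(132464104843585,229578512496212) over F_{262856827153181}.
Double-and-add over 10011: 5-1 doublings, 3-1 additions; each step l_{T,T}/v_{2T} or l_{T,P'}/v at Q'+S for random S.
Result: e(P',Q') = 200136333939219 + 145426737818153*t + 260299850095523*t^2 + 164504609858171*t^3 + 67643232401097*t^4 + 212673711755161*t^5.
Thus e_{19}(P,Q) = 14267445520003 + 258555205718826*t + 13635780522448*t^2 + 241930797393004*t^3 + 211805347980230*t^4 + 103764722695360*t^5.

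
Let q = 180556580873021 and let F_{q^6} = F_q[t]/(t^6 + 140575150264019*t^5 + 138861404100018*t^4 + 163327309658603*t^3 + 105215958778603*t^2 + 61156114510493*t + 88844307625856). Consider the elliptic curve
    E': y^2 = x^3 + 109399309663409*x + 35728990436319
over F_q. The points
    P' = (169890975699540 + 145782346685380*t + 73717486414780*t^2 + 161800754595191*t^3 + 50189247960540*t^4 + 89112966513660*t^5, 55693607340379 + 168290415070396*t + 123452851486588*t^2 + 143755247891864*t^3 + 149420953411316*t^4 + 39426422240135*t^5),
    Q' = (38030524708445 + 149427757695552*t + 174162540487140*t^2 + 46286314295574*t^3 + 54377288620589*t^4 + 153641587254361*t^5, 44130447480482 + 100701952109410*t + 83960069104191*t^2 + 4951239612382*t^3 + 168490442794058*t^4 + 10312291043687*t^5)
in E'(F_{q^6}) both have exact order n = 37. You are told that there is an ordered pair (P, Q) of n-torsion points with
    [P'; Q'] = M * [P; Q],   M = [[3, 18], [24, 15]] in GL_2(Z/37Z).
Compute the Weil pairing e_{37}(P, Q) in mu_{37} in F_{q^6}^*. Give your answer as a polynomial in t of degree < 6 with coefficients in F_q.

170437787138056 + 136924562555389*t + 65414454308015*t^2 + 157543367384718*t^3 + 89830678887845*t^4 + 77844264521560*t^5

The 37-Weil pairing on E[37] over F_{180556580873021} is alternating-bilinear: e_{37}(P',Q') = e_{37}(P,Q)^det(M).
Hence e(P,Q) = e(P',Q')^{13} where 13 = 20^{-1} mod 37.
6-bit Miller (100101) on E'/F_{180556580873021} with a'=109399309663409, b'=35728990436319: accumulate tangent/chord ratios at Q'+S and P'+S'.
e_{37}(P',Q') = 129880584561431 + 25890126386114*t + 3685058135933*t^2 + 68239371690798*t^3 + 142536755668161*t^4 + 79713751105963*t^5.
Thus e_{37}(P,Q) = 170437787138056 + 136924562555389*t + 65414454308015*t^2 + 157543367384718*t^3 + 89830678887845*t^4 + 77844264521560*t^5.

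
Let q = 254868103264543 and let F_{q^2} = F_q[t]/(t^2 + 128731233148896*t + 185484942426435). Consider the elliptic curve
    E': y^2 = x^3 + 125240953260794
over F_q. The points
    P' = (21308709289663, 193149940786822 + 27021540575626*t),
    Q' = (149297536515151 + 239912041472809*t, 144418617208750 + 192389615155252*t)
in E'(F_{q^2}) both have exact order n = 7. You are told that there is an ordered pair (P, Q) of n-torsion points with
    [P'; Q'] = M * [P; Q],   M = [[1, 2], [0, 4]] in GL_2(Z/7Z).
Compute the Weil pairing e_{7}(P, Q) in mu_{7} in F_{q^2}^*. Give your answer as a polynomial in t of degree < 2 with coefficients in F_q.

e_{7}(aP+bQ,cP+dQ) = e_{7}(P,Q)^(ad-bc); with (a,b,c,d)=(1,2,0,4) this gives the det-7 law.
Hence e(P,Q) = e(P',Q')^{2} where 2 = 4^{-1} mod 7.
Run Miller on y^2=x^3+125240953260794 over F_{254868103264543}: ladder 111 (3 bits); e = f_P(D_Q)/f_Q(D_P).
The quotient is 239810014616294 + 251491398448387*t.
Finally e_{7}(P,Q) = 71020976924813 + 202966465649773*t.

71020976924813 + 202966465649773*t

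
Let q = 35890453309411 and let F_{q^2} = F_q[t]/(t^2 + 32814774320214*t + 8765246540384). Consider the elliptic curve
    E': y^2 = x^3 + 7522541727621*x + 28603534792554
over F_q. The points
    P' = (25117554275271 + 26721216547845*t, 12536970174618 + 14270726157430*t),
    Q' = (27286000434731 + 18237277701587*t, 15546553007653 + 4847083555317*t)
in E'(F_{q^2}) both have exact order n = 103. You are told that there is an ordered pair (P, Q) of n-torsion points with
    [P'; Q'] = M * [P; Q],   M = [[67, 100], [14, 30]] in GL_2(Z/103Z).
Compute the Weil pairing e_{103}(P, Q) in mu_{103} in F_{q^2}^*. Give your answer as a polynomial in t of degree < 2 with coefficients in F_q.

e_{103} is bilinear + alternating on E[103], so e_{103}(67*P + 100*Q, 14*P + 30*Q) = e_{103}(P,Q)^(67*30-100*14).
det(M) mod 103 = 95; its inverse in (Z/103)^* is 90 (check: 95*90 mod 103 = 1).
Double-and-add over 1100111: 7-1 doublings, 5-1 additions; each step l_{T,T}/v_{2T} or l_{T,P'}/v at Q'+S for random S.
Result: e(P',Q') = 7959470365754 + 6132188245565*t.
e_{103}(P,Q) = (7959470365754 + 6132188245565*t)^{90} = 15195814056460 + 6808430018575*t.

15195814056460 + 6808430018575*t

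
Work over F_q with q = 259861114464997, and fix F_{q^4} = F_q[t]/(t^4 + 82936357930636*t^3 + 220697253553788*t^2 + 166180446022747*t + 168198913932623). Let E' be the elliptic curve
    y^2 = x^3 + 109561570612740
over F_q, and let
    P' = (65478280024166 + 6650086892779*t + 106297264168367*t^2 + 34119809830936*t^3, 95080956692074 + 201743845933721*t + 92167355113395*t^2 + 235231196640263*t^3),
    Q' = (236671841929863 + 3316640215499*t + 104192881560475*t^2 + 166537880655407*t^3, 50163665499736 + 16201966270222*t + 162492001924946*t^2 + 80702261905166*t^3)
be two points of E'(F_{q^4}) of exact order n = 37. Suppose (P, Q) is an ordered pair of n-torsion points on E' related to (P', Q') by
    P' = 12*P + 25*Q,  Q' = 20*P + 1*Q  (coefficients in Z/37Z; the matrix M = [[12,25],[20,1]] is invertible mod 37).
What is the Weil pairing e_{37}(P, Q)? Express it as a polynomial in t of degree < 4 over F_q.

e_{37}(aP+bQ,cP+dQ) = e_{37}(P,Q)^(ad-bc); with (a,b,c,d)=(12,25,20,1) this gives the det-37 law.
12*1 - 25*20 = -488; reduced mod 37: det = 30, inverse 21.
Run Miller on y^2=x^3+109561570612740 over F_{259861114464997}: ladder 100101 (6 bits); e = f_P(D_Q)/f_Q(D_P).
Result: e(P',Q') = 154533912096337 + 200533490055089*t + 41859902600452*t^2 + 83292536914002*t^3.
(154533912096337 + 200533490055089*t + 41859902600452*t^2 + 83292536914002*t^3)^{21} mod (259861114464997,f) = 45887200254900 + 144494829857740*t + 258341335248839*t^2 + 255579850734282*t^3.

45887200254900 + 144494829857740*t + 258341335248839*t^2 + 255579850734282*t^3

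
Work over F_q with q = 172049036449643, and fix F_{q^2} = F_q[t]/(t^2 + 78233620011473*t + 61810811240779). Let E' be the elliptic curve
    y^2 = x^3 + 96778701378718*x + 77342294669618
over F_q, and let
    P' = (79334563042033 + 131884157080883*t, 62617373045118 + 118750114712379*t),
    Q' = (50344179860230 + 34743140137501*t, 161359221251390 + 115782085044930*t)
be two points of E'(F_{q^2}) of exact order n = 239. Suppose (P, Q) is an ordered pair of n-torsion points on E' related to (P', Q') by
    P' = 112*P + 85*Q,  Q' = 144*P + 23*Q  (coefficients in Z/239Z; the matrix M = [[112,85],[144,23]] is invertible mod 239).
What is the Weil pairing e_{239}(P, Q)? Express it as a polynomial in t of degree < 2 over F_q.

161328657203695 + 53073419434575*t

e_{239}(aP+bQ,cP+dQ) = e_{239}(P,Q)^(ad-bc); with (a,b,c,d)=(112,85,144,23) this gives the det-239 law.
Hence e(P,Q) = e(P',Q')^{108} where 108 = 135^{-1} mod 239.
Double-and-add over 11101111: 8-1 doublings, 7-1 additions; each step l_{T,T}/v_{2T} or l_{T,P'}/v at Q'+S for random S.
e_{239}(P',Q') = 32952174359123 + 89820873159425*t.
Thus e_{239}(P,Q) = 161328657203695 + 53073419434575*t.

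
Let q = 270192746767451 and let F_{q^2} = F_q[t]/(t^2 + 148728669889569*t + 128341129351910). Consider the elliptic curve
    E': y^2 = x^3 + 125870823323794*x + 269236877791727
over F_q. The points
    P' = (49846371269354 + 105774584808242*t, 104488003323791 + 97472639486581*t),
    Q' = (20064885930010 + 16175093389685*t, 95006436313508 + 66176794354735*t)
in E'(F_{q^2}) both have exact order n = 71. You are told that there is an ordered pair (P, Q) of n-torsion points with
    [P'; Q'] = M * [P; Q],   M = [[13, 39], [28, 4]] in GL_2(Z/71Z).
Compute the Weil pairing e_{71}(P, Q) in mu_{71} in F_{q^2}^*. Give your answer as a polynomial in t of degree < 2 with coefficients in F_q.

e_{71}(aP+bQ,cP+dQ) = e_{71}(P,Q)^(ad-bc); with (a,b,c,d)=(13,39,28,4) this gives the det-71 law.
Hence e(P,Q) = e(P',Q')^{54} where 54 = 25^{-1} mod 71.
n = 71 = (1000111)_2 (7 bits, wt 4); accumulate f_{71,P'}(Q'+S)/f_{71,P'}(S) along the 6-step ladder.
Miller gives e_{71}(P',Q') = 30843293025941 + 144995287693656*t in F_{270192746767451^2}.
Finally e_{71}(P,Q) = 11870984742323 + 16212662388924*t.

11870984742323 + 16212662388924*t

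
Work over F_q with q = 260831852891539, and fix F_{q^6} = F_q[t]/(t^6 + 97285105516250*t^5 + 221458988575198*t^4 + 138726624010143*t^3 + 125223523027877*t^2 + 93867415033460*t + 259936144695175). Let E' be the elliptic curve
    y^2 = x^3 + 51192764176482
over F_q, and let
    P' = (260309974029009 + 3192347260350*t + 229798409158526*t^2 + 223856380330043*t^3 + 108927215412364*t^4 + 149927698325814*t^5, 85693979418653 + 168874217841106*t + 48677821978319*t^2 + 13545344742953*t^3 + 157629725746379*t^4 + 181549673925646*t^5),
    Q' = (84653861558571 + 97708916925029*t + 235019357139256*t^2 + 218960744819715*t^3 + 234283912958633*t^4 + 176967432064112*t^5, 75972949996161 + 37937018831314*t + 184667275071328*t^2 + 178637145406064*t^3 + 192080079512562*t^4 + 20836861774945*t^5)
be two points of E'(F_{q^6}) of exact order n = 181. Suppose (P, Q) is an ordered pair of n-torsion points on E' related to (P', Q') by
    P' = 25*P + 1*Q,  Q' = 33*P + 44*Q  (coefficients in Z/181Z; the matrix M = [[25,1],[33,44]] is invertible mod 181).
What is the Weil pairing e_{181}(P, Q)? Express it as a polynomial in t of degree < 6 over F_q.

135485998440772 + 210424989169648*t + 121863958575717*t^2 + 180881926770229*t^3 + 74182694731301*t^4 + 224251112435860*t^5

Since e_{181}(P,P)=e_{181}(Q,Q)=1 and e_{181}(Q,P)=e_{181}(P,Q)^{-1}, expanding e_{181}(25*P + 1*Q,33*P + 44*Q) leaves e(P,Q)^det(M).
25*44 - 1*33 = 1067; reduced mod 181: det = 162, inverse 19.
Miller loop for e_{181} over F_{260831852891539^6}: bits of 181 = 10110101; 7 double steps + 4 add steps, l/v at each.
f_P(D_Q)/f_Q(D_P) = 74814438201679 + 151697172744543*t + 214797008181647*t^2 + 85351692361285*t^3 + 243369136983964*t^4 + 189151684050164*t^5.
Hence e(P,Q) = 135485998440772 + 210424989169648*t + 121863958575717*t^2 + 180881926770229*t^3 + 74182694731301*t^4 + 224251112435860*t^5 in F_{260831852891539^6}^*.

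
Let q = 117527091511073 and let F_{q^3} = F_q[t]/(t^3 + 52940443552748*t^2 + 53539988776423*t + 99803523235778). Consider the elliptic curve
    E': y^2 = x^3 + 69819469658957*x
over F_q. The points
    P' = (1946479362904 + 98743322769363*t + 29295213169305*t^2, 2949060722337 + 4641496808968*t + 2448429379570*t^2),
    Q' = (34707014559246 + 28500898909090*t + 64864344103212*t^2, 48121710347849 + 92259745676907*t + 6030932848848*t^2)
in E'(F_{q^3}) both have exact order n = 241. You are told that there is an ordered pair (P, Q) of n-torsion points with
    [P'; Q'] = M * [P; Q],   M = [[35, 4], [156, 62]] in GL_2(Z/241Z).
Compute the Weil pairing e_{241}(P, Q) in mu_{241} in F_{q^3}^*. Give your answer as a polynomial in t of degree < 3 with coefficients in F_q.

e_{241} is bilinear + alternating on E[241], so e_{241}(35*P + 4*Q, 156*P + 62*Q) = e_{241}(P,Q)^(35*62-4*156).
det(M) mod 241 = 100; its inverse in (Z/241)^* is 94 (check: 100*94 mod 241 = 1).
Build f_{241,P'} and f_{241,Q'} via the 8-bit ladder of 241=11110001_2; evaluate at shifted divisors; quotient in F_{117527091511073^3}.
e_{241}(P',Q') = 38575259556248 + 79975390077104*t + 99337931779248*t^2.
Thus e_{241}(P,Q) = 110836224657369 + 40518364530243*t + 115774910828578*t^2.

110836224657369 + 40518364530243*t + 115774910828578*t^2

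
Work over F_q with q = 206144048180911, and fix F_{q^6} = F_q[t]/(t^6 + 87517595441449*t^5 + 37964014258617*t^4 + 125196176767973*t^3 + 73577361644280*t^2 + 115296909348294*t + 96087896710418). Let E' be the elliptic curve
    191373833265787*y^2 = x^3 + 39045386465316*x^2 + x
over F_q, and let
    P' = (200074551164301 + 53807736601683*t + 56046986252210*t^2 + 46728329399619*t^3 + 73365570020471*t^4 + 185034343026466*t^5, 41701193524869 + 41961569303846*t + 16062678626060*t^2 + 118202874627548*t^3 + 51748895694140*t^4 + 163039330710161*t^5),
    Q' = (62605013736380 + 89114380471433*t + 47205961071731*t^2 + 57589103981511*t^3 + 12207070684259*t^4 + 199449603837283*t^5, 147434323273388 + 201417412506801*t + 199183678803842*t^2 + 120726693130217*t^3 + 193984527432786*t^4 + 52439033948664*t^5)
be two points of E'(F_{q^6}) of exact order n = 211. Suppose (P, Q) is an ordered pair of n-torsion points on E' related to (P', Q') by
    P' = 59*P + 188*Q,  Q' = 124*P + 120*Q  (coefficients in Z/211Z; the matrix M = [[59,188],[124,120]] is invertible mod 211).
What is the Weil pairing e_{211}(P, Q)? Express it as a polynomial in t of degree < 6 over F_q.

142976631099760 + 166155849740735*t + 86508683341320*t^2 + 58176524924077*t^3 + 192485211528280*t^4 + 172186663494717*t^5

Under M = [[59,188],[124,120]] in GL_2(Z/211), e_{211}(P',Q') = e_{211}(P,Q)^(59*120-188*124 mod 211).
det(M) mod 211 = 15; its inverse in (Z/211)^* is 197 (check: 15*197 mod 211 = 1).
Montgomery->Weierstrass: x_W = 36393625719528*x+179706719557994, y_W=36393625719528*y on F_{206144048180911}; lands on y^2=x^3+47547706085694*x+93834725729193.
8-bit Miller (11010011) on E'/F_{206144048180911} with a'=47547706085694, b'=93834725729193: accumulate tangent/chord ratios at Q'+S and P'+S'.
f_P(D_Q)/f_Q(D_P) = 41387777827739 + 94600743965316*t + 8535436072015*t^2 + 123225793722984*t^3 + 100925043250249*t^4 + 191622903426857*t^5.
e_{211}(P,Q) = (41387777827739 + 94600743965316*t + 8535436072015*t^2 + 123225793722984*t^3 + 100925043250249*t^4 + 191622903426857*t^5)^{197} = 142976631099760 + 166155849740735*t + 86508683341320*t^2 + 58176524924077*t^3 + 192485211528280*t^4 + 172186663494717*t^5.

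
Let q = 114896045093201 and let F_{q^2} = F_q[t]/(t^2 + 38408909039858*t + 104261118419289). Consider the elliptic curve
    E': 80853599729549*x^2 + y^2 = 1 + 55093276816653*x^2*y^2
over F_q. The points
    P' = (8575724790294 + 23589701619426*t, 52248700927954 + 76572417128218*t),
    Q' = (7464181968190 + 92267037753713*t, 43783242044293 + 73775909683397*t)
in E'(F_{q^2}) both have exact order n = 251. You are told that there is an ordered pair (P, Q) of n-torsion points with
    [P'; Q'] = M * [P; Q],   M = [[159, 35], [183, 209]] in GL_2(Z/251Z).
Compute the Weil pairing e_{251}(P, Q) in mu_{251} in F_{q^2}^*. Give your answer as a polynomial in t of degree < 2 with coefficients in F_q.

82605662168390 + 16494346717154*t

Alternating bilinearity on E[251] (values in mu_{251} in F_{114896045093201^2}) gives e(P',Q') = e(P,Q)^det(M).
Inverting 220 mod 251: 170. Thus e_{251}(P,Q) = e(P',Q')^{170}.
Edwards a_E,d_E -> Montgomery A=79336643265935,B=105537826366675 -> Weierstrass 29661036384110,1565234391840 via alpha=60956494455434,beta=6440080728224.
n = 251 = (11111011)_2 (8 bits, wt 7); accumulate f_{251,P'}(Q'+S)/f_{251,P'}(S) along the 7-step ladder.
Result: e(P',Q') = 2742500883820 + 6372732502882*t.
e_{251}(P,Q) = (2742500883820 + 6372732502882*t)^{170} = 82605662168390 + 16494346717154*t.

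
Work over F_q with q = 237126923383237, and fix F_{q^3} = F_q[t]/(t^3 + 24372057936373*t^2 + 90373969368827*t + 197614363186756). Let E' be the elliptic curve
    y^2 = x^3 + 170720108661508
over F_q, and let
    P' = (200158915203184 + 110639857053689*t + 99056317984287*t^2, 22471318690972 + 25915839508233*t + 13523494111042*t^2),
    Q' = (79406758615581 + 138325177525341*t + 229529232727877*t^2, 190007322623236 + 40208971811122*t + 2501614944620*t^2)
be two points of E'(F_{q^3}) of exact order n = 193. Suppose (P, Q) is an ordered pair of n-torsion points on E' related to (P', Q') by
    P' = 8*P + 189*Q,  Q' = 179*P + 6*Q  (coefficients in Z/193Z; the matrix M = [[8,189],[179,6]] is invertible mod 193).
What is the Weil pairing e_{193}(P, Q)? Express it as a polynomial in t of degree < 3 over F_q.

Under M = [[8,189],[179,6]] in GL_2(Z/193), e_{193}(P',Q') = e_{193}(P,Q)^(8*6-189*179 mod 193).
Inverting 185 mod 193: 24. Thus e_{193}(P,Q) = e(P',Q')^{24}.
Run Miller on y^2=x^3+170720108661508 over F_{237126923383237}: ladder 11000001 (8 bits); e = f_P(D_Q)/f_Q(D_P).
Result: e(P',Q') = 119237986323796 + 71678526402085*t + 94011548971463*t^2.
(119237986323796 + 71678526402085*t + 94011548971463*t^2)^{24} mod (237126923383237,f) = 93771909835211 + 204827242464092*t + 178873700920342*t^2.

93771909835211 + 204827242464092*t + 178873700920342*t^2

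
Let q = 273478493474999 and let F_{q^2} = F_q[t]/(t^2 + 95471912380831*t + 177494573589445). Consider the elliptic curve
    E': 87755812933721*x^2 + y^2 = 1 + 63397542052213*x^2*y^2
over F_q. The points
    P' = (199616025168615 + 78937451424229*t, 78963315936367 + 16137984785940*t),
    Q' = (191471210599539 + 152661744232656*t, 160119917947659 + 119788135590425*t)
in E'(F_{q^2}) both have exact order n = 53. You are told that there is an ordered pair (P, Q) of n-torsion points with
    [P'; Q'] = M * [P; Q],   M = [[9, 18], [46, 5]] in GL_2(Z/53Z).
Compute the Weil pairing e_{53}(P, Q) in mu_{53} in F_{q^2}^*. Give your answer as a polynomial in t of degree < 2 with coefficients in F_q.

The 53-Weil pairing on E[53] over F_{273478493474999} is alternating-bilinear: e_{53}(P',Q') = e_{53}(P,Q)^det(M).
Hence e(P,Q) = e(P',Q')^{31} where 31 = 12^{-1} mod 53.
Edwards->Montgomery: u=(1+y)/(1-y), v=u/x -> 224950715297358v^2=u^3+110811664814510u^2+u; then x_W=6089567720377u+25192225830989: y^2=x^3+50666060110005*x+78332040664552.
Run Miller on y^2=x^3+50666060110005*x+78332040664552 over F_{273478493474999}: ladder 110101 (6 bits); e = f_P(D_Q)/f_Q(D_P).
So e_{53}(P',Q') = 154823573880791 + 210850600783870*t.
Finally e_{53}(P,Q) = 110147342771853 + 172846968007911*t.

110147342771853 + 172846968007911*t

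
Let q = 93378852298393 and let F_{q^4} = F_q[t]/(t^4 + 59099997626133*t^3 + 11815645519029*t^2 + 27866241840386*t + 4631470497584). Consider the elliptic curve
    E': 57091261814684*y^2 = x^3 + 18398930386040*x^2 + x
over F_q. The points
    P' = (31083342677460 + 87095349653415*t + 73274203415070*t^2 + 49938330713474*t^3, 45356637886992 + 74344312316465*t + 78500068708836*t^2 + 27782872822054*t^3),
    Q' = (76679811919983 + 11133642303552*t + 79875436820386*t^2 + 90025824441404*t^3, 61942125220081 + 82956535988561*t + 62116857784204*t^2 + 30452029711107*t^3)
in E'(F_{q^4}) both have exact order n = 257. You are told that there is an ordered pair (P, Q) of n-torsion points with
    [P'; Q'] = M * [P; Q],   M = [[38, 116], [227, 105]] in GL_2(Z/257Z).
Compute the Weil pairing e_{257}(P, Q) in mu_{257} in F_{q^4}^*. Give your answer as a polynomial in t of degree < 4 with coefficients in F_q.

27715349280283 + 83016710351821*t + 39128425030838*t^2 + 18803484742585*t^3

e_{257}(aP+bQ,cP+dQ) = e_{257}(P,Q)^(ad-bc); with (a,b,c,d)=(38,116,227,105) this gives the det-257 law.
Inverting 17 mod 257: 121. Thus e_{257}(P,Q) = e(P',Q')^{121}.
Montgomery->Weierstrass: x_W = 30461386523989*x+92008016024313, y_W=30461386523989*y on F_{93378852298393}; lands on y^2=x^3+84985839946747*x+62307078342577.
Double-and-add over 100000001: 9-1 doublings, 2-1 additions; each step l_{T,T}/v_{2T} or l_{T,P'}/v at Q'+S for random S.
The quotient is 70407903508217 + 29278178860997*t + 77426886234051*t^2 + 616363705436*t^3.
Thus e_{257}(P,Q) = 27715349280283 + 83016710351821*t + 39128425030838*t^2 + 18803484742585*t^3.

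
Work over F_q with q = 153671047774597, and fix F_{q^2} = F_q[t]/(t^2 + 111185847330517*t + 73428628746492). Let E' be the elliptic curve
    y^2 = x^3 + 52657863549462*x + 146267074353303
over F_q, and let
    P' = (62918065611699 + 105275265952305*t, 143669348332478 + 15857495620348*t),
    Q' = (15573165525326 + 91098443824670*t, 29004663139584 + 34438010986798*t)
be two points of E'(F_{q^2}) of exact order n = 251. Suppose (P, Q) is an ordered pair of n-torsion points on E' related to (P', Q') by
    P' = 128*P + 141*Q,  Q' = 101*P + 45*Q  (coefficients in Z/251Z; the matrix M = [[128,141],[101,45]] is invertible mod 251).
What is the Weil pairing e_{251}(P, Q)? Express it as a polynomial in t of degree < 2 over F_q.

Alternating bilinearity on E[251] (values in mu_{251} in F_{153671047774597^2}) gives e(P',Q') = e(P,Q)^det(M).
128*45 - 141*101 = -8481; reduced mod 251: det = 53, inverse 90.
8-bit Miller (11111011) on E'/F_{153671047774597} with a'=52657863549462, b'=146267074353303: accumulate tangent/chord ratios at Q'+S and P'+S'.
The quotient is 39810012419340 + 128461525805650*t.
e_{251}(P,Q) = (39810012419340 + 128461525805650*t)^{90} = 5168511431351 + 73544654766678*t.

5168511431351 + 73544654766678*t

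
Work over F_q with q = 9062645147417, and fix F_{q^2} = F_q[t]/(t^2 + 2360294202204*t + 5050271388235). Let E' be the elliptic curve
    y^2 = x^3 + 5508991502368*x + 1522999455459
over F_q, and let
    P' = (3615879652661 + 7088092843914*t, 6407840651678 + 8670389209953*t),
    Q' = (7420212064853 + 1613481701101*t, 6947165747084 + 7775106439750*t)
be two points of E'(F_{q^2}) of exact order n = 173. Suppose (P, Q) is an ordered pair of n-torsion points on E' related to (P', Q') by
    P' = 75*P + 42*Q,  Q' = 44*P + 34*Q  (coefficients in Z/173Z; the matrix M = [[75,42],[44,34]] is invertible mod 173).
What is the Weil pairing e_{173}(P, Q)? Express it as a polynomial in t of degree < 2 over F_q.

3351981298797 + 2382364608323*t

The 173-Weil pairing on E[173] over F_{9062645147417} is alternating-bilinear: e_{173}(P',Q') = e_{173}(P,Q)^det(M).
det M = 75*34 - 42*44 = 702 = 10 (mod 173); 10^{-1} = 52 (mod 173).
Build f_{173,P'} and f_{173,Q'} via the 8-bit ladder of 173=10101101_2; evaluate at shifted divisors; quotient in F_{9062645147417^2}.
e_{173}(P',Q') = 4223447946739 + 9005051502838*t.
Thus e_{173}(P,Q) = 3351981298797 + 2382364608323*t.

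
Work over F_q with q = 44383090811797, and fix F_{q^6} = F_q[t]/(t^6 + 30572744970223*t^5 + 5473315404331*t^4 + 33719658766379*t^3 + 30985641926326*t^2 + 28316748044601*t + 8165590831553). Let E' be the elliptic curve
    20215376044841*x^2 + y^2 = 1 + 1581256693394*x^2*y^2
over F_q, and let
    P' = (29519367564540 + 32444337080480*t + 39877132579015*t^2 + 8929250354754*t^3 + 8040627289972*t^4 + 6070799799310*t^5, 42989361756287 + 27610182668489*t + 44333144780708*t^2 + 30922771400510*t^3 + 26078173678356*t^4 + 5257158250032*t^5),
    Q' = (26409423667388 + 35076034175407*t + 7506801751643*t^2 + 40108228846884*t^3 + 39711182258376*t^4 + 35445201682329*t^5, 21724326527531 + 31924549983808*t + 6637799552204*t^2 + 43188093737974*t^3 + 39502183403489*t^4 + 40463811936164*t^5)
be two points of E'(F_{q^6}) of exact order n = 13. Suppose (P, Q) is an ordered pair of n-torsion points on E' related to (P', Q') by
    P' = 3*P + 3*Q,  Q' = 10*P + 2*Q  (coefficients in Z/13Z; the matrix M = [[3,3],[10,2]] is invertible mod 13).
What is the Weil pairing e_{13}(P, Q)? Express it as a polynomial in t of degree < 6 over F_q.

The 13-Weil pairing on E[13] over F_{44383090811797} is alternating-bilinear: e_{13}(P',Q') = e_{13}(P,Q)^det(M).
det(M) mod 13 = 2; its inverse in (Z/13)^* is 7 (check: 2*7 mod 13 = 1).
Edwards a_E,d_E -> Montgomery A=20944206660172,B=39704446558332 -> Weierstrass 28053456245996,40133276128188 via alpha=40618681132870,beta=15754302540811.
Build f_{13,P'} and f_{13,Q'} via the 4-bit ladder of 13=1101_2; evaluate at shifted divisors; quotient in F_{44383090811797^6}.
f_P(D_Q)/f_Q(D_P) = 24863642729453 + 12548862495112*t + 19750999472986*t^2 + 24170404526406*t^3 + 2171013315199*t^4 + 11343894823836*t^5.
Thus e_{13}(P,Q) = 5105384458938 + 22356096928003*t + 6626283116974*t^2 + 24377258010059*t^3 + 30057464889348*t^4 + 16934415579931*t^5.

5105384458938 + 22356096928003*t + 6626283116974*t^2 + 24377258010059*t^3 + 30057464889348*t^4 + 16934415579931*t^5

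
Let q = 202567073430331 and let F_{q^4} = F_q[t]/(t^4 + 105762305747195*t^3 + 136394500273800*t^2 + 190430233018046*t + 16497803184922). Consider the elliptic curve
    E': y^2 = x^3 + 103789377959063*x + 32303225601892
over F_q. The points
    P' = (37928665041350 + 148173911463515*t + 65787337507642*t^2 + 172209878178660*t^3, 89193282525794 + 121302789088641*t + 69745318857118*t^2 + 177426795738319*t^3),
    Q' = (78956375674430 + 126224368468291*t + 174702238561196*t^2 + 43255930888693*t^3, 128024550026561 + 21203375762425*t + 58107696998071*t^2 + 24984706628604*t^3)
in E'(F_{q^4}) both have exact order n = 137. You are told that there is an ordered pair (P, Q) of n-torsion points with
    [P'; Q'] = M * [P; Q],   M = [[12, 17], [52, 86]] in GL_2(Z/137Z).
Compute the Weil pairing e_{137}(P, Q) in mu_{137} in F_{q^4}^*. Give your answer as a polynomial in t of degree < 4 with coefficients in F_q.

The 137-Weil pairing on E[137] over F_{202567073430331} is alternating-bilinear: e_{137}(P',Q') = e_{137}(P,Q)^det(M).
Inverting 11 mod 137: 25. Thus e_{137}(P,Q) = e(P',Q')^{25}.
n = 137 = (10001001)_2 (8 bits, wt 3); accumulate f_{137,P'}(Q'+S)/f_{137,P'}(S) along the 7-step ladder.
Result: e(P',Q') = 161728561943379 + 51000474020106*t + 4170925263274*t^2 + 42482300564796*t^3.
Finally e_{137}(P,Q) = 181531407504506 + 24494666025827*t + 89550119908786*t^2 + 149015007742652*t^3.

181531407504506 + 24494666025827*t + 89550119908786*t^2 + 149015007742652*t^3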